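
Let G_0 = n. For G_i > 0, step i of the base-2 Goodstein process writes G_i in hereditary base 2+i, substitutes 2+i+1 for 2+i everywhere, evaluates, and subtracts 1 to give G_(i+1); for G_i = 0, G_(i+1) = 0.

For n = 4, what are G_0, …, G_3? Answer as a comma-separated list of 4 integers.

4, 26, 41, 60

(0) 4|_2 = 2^2 ↦ 3^3|_3 = 27 ⇒ 26
(1) 26|_3 = 2·3^2 + 2·3 + 2 ↦ 2·4^2 + 2·4 + 2|_4 = 42 ⇒ 41
(2) 41|_4 = 2·4^2 + 2·4 + 1 ↦ 2·5^2 + 2·5 + 1|_5 = 61 ⇒ 60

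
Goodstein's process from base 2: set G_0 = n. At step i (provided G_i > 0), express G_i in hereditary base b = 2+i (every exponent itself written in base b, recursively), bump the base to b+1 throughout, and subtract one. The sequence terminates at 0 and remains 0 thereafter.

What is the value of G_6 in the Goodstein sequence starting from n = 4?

4 —HB2→ 2^2 —bump→ 3^3 = 27 —(−1)→ 26
26 —HB3→ 2·3^2 + 2·3 + 2 —bump→ 2·4^2 + 2·4 + 2 = 42 —(−1)→ 41
41 —HB4→ 2·4^2 + 2·4 + 1 —bump→ 2·5^2 + 2·5 + 1 = 61 —(−1)→ 60
60 —HB5→ 2·5^2 + 2·5 —bump→ 2·6^2 + 2·6 = 84 —(−1)→ 83
83 —HB6→ 2·6^2 + 6 + 5 —bump→ 2·7^2 + 7 + 5 = 110 —(−1)→ 109
109 —HB7→ 2·7^2 + 7 + 4 —bump→ 2·8^2 + 8 + 4 = 140 —(−1)→ 139
139 —HB8→ 2·8^2 + 8 + 3 —bump→ 2·9^2 + 9 + 3 = 174 —(−1)→ 173

139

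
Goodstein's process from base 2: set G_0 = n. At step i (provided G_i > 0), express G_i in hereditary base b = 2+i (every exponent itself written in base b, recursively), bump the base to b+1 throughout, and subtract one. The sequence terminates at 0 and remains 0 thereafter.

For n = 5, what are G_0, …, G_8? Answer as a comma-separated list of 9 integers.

[0] 5 ≡ 2^2 + 1 (base 2). Lift 3: 28. −1: 27.
[1] 27 ≡ 3^3 (base 3). Lift 4: 256. −1: 255.
[2] 255 ≡ 3·4^3 + 3·4^2 + 3·4 + 3 (base 4). Lift 5: 468. −1: 467.
[3] 467 ≡ 3·5^3 + 3·5^2 + 3·5 + 2 (base 5). Lift 6: 776. −1: 775.
[4] 775 ≡ 3·6^3 + 3·6^2 + 3·6 + 1 (base 6). Lift 7: 1198. −1: 1197.
[5] 1197 ≡ 3·7^3 + 3·7^2 + 3·7 (base 7). Lift 8: 1752. −1: 1751.
[6] 1751 ≡ 3·8^3 + 3·8^2 + 2·8 + 7 (base 8). Lift 9: 2455. −1: 2454.
[7] 2454 ≡ 3·9^3 + 3·9^2 + 2·9 + 6 (base 9). Lift 10: 3326. −1: 3325.

5, 27, 255, 467, 775, 1197, 1751, 2454, 3325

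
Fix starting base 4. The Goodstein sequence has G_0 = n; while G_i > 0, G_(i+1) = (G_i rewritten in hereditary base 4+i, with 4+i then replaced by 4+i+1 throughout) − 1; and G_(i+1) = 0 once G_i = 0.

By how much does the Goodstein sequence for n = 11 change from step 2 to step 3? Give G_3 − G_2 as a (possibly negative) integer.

[0] 11 ≡ 2·4 + 3 (base 4). Lift 5: 13. −1: 12.
[1] 12 ≡ 2·5 + 2 (base 5). Lift 6: 14. −1: 13.
[2] 13 ≡ 2·6 + 1 (base 6). Lift 7: 15. −1: 14.

1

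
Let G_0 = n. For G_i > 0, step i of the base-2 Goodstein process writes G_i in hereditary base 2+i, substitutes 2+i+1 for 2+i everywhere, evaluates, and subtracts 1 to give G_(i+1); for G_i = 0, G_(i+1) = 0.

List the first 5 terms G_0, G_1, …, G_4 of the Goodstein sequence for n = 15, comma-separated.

step 0: 15 = 2^(2 + 1) + 2^2 + 2 + 1; sub 3 for 2: 3^(3 + 1) + 3^3 + 3 + 1; = 112; G_1 = 112−1 = 111
step 1: 111 = 3^(3 + 1) + 3^3 + 3; sub 4 for 3: 4^(4 + 1) + 4^4 + 4; = 1284; G_2 = 1284−1 = 1283
step 2: 1283 = 4^(4 + 1) + 4^4 + 3; sub 5 for 4: 5^(5 + 1) + 5^5 + 3; = 18753; G_3 = 18753−1 = 18752
step 3: 18752 = 5^(5 + 1) + 5^5 + 2; sub 6 for 5: 6^(6 + 1) + 6^6 + 2; = 326594; G_4 = 326594−1 = 326593

15, 111, 1283, 18752, 326593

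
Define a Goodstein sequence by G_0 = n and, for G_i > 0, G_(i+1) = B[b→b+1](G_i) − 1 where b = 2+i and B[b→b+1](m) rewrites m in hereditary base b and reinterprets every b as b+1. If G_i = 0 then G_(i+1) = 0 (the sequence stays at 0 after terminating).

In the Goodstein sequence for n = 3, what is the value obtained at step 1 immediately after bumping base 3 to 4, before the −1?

(0) 3|_2 = 2 + 1 ↦ 3 + 1|_3 = 4 ⇒ 3
(1) 3|_3 = 3 ↦ 4|_4 = 4 ⇒ 3

4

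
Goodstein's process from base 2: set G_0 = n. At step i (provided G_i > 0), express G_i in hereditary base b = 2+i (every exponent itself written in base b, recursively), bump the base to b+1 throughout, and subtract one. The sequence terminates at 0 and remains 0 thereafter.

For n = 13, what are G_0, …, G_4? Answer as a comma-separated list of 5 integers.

13, 108, 1279, 16092, 280711

base 2: 13 = 2^(2 + 1) + 2^2 + 1; at 3: 3^(3 + 1) + 3^3 + 1 = 109; next = 108
base 3: 108 = 3^(3 + 1) + 3^3; at 4: 4^(4 + 1) + 4^4 = 1280; next = 1279
base 4: 1279 = 4^(4 + 1) + 3·4^3 + 3·4^2 + 3·4 + 3; at 5: 5^(5 + 1) + 3·5^3 + 3·5^2 + 3·5 + 3 = 16093; next = 16092
base 5: 16092 = 5^(5 + 1) + 3·5^3 + 3·5^2 + 3·5 + 2; at 6: 6^(6 + 1) + 3·6^3 + 3·6^2 + 3·6 + 2 = 280712; next = 280711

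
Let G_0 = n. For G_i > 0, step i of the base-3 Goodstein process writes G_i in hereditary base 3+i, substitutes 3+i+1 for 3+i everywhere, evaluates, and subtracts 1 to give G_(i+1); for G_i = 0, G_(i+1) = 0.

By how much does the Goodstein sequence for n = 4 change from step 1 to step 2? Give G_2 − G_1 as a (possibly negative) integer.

0

(0) 4|_3 = 3 + 1 ↦ 4 + 1|_4 = 5 ⇒ 4
(1) 4|_4 = 4 ↦ 5|_5 = 5 ⇒ 4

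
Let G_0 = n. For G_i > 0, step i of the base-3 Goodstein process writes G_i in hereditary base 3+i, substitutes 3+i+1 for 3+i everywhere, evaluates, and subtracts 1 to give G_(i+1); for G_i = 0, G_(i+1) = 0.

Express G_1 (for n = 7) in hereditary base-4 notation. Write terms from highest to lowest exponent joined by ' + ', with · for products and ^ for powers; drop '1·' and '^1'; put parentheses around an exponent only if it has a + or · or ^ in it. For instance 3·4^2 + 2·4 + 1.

2·4

7 —HB3→ 2·3 + 1 —bump→ 2·4 + 1 = 9 —(−1)→ 8
8 —HB4→ 2·4 —bump→ 2·5 = 10 —(−1)→ 9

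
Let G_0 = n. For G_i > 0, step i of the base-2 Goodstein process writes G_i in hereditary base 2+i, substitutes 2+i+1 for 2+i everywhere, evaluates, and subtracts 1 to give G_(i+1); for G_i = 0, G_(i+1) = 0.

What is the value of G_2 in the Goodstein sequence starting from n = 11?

1027

base 2: 11 = 2^(2 + 1) + 2 + 1; at 3: 3^(3 + 1) + 3 + 1 = 85; next = 84
base 3: 84 = 3^(3 + 1) + 3; at 4: 4^(4 + 1) + 4 = 1028; next = 1027
base 4: 1027 = 4^(4 + 1) + 3; at 5: 5^(5 + 1) + 3 = 15628; next = 15627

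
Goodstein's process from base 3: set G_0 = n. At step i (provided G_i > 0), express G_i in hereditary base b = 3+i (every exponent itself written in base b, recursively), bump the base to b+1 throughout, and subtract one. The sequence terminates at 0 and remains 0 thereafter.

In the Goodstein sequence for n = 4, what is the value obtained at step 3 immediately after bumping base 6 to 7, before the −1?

i=0: 4 = 3 + 1 (b=3); 3→4: 4 + 1 = 5; 5−1 = 4
i=1: 4 = 4 (b=4); 4→5: 5 = 5; 5−1 = 4
i=2: 4 = 4 (b=5); 5→6: 4 = 4; 4−1 = 3

3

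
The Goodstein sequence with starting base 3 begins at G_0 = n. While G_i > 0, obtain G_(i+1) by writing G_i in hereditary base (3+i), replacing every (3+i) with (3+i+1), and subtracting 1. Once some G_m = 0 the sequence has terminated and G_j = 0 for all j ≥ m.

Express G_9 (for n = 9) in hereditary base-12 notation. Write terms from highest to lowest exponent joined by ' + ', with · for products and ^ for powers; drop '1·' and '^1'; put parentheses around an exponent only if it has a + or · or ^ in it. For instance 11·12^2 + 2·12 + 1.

[0] 9 ≡ 3^2 (base 3). Lift 4: 16. −1: 15.
[1] 15 ≡ 3·4 + 3 (base 4). Lift 5: 18. −1: 17.
[2] 17 ≡ 3·5 + 2 (base 5). Lift 6: 20. −1: 19.
[3] 19 ≡ 3·6 + 1 (base 6). Lift 7: 22. −1: 21.
[4] 21 ≡ 3·7 (base 7). Lift 8: 24. −1: 23.
[5] 23 ≡ 2·8 + 7 (base 8). Lift 9: 25. −1: 24.
[6] 24 ≡ 2·9 + 6 (base 9). Lift 10: 26. −1: 25.
[7] 25 ≡ 2·10 + 5 (base 10). Lift 11: 27. −1: 26.
[8] 26 ≡ 2·11 + 4 (base 11). Lift 12: 28. −1: 27.

2·12 + 3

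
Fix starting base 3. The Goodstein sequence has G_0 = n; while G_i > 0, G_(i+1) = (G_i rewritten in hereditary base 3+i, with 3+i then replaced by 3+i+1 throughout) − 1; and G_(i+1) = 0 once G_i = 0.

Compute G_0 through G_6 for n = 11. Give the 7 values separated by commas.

11, 17, 25, 35, 39, 43, 47

G_0 = 11. HB_3(11) = 3^2 + 2. Bump = 18. G_1 = 17.
G_1 = 17. HB_4(17) = 4^2 + 1. Bump = 26. G_2 = 25.
G_2 = 25. HB_5(25) = 5^2. Bump = 36. G_3 = 35.
G_3 = 35. HB_6(35) = 5·6 + 5. Bump = 40. G_4 = 39.
G_4 = 39. HB_7(39) = 5·7 + 4. Bump = 44. G_5 = 43.
G_5 = 43. HB_8(43) = 5·8 + 3. Bump = 48. G_6 = 47.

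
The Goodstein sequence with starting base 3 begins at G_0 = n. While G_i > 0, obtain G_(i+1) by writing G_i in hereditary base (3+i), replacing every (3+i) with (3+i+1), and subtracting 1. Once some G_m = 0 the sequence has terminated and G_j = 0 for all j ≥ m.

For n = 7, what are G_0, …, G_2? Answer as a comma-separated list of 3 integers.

7 —HB3→ 2·3 + 1 —bump→ 2·4 + 1 = 9 —(−1)→ 8
8 —HB4→ 2·4 —bump→ 2·5 = 10 —(−1)→ 9

7, 8, 9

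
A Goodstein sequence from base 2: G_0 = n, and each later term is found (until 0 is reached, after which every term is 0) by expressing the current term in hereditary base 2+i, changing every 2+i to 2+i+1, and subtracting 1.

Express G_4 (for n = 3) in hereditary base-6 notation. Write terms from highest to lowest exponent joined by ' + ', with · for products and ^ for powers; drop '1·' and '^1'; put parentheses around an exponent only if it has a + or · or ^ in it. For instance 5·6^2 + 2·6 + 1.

base 2: 3 = 2 + 1; at 3: 3 + 1 = 4; next = 3
base 3: 3 = 3; at 4: 4 = 4; next = 3
base 4: 3 = 3; at 5: 3 = 3; next = 2
base 5: 2 = 2; at 6: 2 = 2; next = 1
base 6: 1 = 1; at 7: 1 = 1; next = 0

1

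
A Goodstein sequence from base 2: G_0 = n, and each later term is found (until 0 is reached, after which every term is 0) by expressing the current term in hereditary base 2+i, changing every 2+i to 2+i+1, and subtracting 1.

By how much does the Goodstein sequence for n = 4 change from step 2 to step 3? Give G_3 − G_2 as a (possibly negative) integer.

[0] 4 ≡ 2^2 (base 2). Lift 3: 27. −1: 26.
[1] 26 ≡ 2·3^2 + 2·3 + 2 (base 3). Lift 4: 42. −1: 41.
[2] 41 ≡ 2·4^2 + 2·4 + 1 (base 4). Lift 5: 61. −1: 60.

19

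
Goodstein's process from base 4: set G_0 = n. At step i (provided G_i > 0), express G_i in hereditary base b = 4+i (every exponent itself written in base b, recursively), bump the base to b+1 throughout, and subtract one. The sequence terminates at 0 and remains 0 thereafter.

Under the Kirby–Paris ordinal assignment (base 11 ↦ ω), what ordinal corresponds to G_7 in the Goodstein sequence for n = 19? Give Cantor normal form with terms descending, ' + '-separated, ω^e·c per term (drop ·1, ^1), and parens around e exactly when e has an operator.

ω·7 + 4

[0] 19 ≡ 4^2 + 3 (base 4). Lift 5: 28. −1: 27.
[1] 27 ≡ 5^2 + 2 (base 5). Lift 6: 38. −1: 37.
[2] 37 ≡ 6^2 + 1 (base 6). Lift 7: 50. −1: 49.
[3] 49 ≡ 7^2 (base 7). Lift 8: 64. −1: 63.
[4] 63 ≡ 7·8 + 7 (base 8). Lift 9: 70. −1: 69.
[5] 69 ≡ 7·9 + 6 (base 9). Lift 10: 76. −1: 75.
[6] 75 ≡ 7·10 + 5 (base 10). Lift 11: 82. −1: 81.
[7] 81 ≡ 7·11 + 4 (base 11). Lift 12: 88. −1: 87.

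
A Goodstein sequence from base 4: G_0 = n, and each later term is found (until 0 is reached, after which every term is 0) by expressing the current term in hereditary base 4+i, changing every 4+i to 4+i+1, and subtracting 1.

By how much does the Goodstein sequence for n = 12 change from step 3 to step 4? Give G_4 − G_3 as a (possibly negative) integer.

1

i=0: 12 = 3·4 (b=4); 4→5: 3·5 = 15; 15−1 = 14
i=1: 14 = 2·5 + 4 (b=5); 5→6: 2·6 + 4 = 16; 16−1 = 15
i=2: 15 = 2·6 + 3 (b=6); 6→7: 2·7 + 3 = 17; 17−1 = 16
i=3: 16 = 2·7 + 2 (b=7); 7→8: 2·8 + 2 = 18; 18−1 = 17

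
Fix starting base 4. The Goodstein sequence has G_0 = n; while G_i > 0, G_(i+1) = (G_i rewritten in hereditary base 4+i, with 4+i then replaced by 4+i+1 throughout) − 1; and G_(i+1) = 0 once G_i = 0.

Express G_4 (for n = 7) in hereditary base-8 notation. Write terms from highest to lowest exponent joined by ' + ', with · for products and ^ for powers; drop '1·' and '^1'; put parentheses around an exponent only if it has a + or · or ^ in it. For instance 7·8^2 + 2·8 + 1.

i=0: 7 = 4 + 3 (b=4); 4→5: 5 + 3 = 8; 8−1 = 7
i=1: 7 = 5 + 2 (b=5); 5→6: 6 + 2 = 8; 8−1 = 7
i=2: 7 = 6 + 1 (b=6); 6→7: 7 + 1 = 8; 8−1 = 7
i=3: 7 = 7 (b=7); 7→8: 8 = 8; 8−1 = 7
i=4: 7 = 7 (b=8); 8→9: 7 = 7; 7−1 = 6

7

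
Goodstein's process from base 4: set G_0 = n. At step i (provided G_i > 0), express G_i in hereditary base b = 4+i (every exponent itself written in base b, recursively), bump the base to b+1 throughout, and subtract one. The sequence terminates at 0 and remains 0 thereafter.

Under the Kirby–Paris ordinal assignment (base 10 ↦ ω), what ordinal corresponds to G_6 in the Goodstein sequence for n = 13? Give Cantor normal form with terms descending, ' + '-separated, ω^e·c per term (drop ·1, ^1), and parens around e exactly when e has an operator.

ω·2 + 1

base 4: 13 = 3·4 + 1; at 5: 3·5 + 1 = 16; next = 15
base 5: 15 = 3·5; at 6: 3·6 = 18; next = 17
base 6: 17 = 2·6 + 5; at 7: 2·7 + 5 = 19; next = 18
base 7: 18 = 2·7 + 4; at 8: 2·8 + 4 = 20; next = 19
base 8: 19 = 2·8 + 3; at 9: 2·9 + 3 = 21; next = 20
base 9: 20 = 2·9 + 2; at 10: 2·10 + 2 = 22; next = 21
base 10: 21 = 2·10 + 1; at 11: 2·11 + 1 = 23; next = 22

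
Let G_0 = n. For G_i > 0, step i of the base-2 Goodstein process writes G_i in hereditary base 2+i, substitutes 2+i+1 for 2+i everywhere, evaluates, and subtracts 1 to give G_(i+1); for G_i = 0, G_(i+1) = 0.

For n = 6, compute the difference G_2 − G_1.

G_0 = 6. HB_2(6) = 2^2 + 2. Bump = 30. G_1 = 29.
G_1 = 29. HB_3(29) = 3^3 + 2. Bump = 258. G_2 = 257.

228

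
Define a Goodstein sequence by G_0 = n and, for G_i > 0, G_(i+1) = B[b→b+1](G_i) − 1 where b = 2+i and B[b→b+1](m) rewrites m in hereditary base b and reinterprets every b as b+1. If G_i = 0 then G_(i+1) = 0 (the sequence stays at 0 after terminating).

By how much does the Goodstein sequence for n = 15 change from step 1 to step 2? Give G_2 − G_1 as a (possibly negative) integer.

1172

15 —HB2→ 2^(2 + 1) + 2^2 + 2 + 1 —bump→ 3^(3 + 1) + 3^3 + 3 + 1 = 112 —(−1)→ 111
111 —HB3→ 3^(3 + 1) + 3^3 + 3 —bump→ 4^(4 + 1) + 4^4 + 4 = 1284 —(−1)→ 1283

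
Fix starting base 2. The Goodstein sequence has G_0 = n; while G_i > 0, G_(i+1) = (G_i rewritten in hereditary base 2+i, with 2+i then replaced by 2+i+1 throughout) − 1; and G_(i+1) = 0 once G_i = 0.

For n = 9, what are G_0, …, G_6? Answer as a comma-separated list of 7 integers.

9, 81, 1023, 9842, 140743, 2471826, 50333399

base 2: 9 = 2^(2 + 1) + 1; at 3: 3^(3 + 1) + 1 = 82; next = 81
base 3: 81 = 3^(3 + 1); at 4: 4^(4 + 1) = 1024; next = 1023
base 4: 1023 = 3·4^4 + 3·4^3 + 3·4^2 + 3·4 + 3; at 5: 3·5^5 + 3·5^3 + 3·5^2 + 3·5 + 3 = 9843; next = 9842
base 5: 9842 = 3·5^5 + 3·5^3 + 3·5^2 + 3·5 + 2; at 6: 3·6^6 + 3·6^3 + 3·6^2 + 3·6 + 2 = 140744; next = 140743
base 6: 140743 = 3·6^6 + 3·6^3 + 3·6^2 + 3·6 + 1; at 7: 3·7^7 + 3·7^3 + 3·7^2 + 3·7 + 1 = 2471827; next = 2471826
base 7: 2471826 = 3·7^7 + 3·7^3 + 3·7^2 + 3·7; at 8: 3·8^8 + 3·8^3 + 3·8^2 + 3·8 = 50333400; next = 50333399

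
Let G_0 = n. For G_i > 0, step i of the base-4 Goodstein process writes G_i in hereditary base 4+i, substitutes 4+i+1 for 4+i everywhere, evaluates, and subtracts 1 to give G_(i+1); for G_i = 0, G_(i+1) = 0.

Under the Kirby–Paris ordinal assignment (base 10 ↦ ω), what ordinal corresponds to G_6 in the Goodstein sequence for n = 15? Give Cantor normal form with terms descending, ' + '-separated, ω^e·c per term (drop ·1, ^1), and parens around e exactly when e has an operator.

G_0 = 15. HB_4(15) = 3·4 + 3. Bump = 18. G_1 = 17.
G_1 = 17. HB_5(17) = 3·5 + 2. Bump = 20. G_2 = 19.
G_2 = 19. HB_6(19) = 3·6 + 1. Bump = 22. G_3 = 21.
G_3 = 21. HB_7(21) = 3·7. Bump = 24. G_4 = 23.
G_4 = 23. HB_8(23) = 2·8 + 7. Bump = 25. G_5 = 24.
G_5 = 24. HB_9(24) = 2·9 + 6. Bump = 26. G_6 = 25.
G_6 = 25. HB_10(25) = 2·10 + 5. Bump = 27. G_7 = 26.

ω·2 + 5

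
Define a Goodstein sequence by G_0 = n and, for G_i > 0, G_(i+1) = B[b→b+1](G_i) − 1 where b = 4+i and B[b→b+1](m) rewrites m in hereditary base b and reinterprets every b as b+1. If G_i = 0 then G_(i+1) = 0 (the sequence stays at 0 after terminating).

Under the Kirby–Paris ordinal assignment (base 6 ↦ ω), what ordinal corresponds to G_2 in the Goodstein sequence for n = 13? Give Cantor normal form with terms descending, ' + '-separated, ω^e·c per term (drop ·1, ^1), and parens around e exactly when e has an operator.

G_0=13  [base 4] 3·4 + 1  →[4↦5]→  3·5 + 1 = 16  −1 ⇒ G_1=15
G_1=15  [base 5] 3·5  →[5↦6]→  3·6 = 18  −1 ⇒ G_2=17
G_2=17  [base 6] 2·6 + 5  →[6↦7]→  2·7 + 5 = 19  −1 ⇒ G_3=18

ω·2 + 5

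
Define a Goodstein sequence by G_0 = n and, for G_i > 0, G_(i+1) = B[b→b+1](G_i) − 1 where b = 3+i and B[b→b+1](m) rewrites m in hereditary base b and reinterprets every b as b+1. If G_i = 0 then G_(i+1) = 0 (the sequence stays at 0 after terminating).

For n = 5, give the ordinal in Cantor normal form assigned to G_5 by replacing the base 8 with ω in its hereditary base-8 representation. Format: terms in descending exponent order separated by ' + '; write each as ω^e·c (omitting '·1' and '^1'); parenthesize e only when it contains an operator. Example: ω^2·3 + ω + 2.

G_0=5  [base 3] 3 + 2  →[3↦4]→  4 + 2 = 6  −1 ⇒ G_1=5
G_1=5  [base 4] 4 + 1  →[4↦5]→  5 + 1 = 6  −1 ⇒ G_2=5
G_2=5  [base 5] 5  →[5↦6]→  6 = 6  −1 ⇒ G_3=5
G_3=5  [base 6] 5  →[6↦7]→  5 = 5  −1 ⇒ G_4=4
G_4=4  [base 7] 4  →[7↦8]→  4 = 4  −1 ⇒ G_5=3
G_5=3  [base 8] 3  →[8↦9]→  3 = 3  −1 ⇒ G_6=2

3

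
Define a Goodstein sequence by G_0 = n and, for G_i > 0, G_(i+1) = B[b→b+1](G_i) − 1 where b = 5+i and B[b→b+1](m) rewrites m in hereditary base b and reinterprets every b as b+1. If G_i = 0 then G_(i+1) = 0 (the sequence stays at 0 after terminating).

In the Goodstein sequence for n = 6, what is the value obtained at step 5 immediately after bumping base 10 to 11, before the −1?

(0) 6|_5 = 5 + 1 ↦ 6 + 1|_6 = 7 ⇒ 6
(1) 6|_6 = 6 ↦ 7|_7 = 7 ⇒ 6
(2) 6|_7 = 6 ↦ 6|_8 = 6 ⇒ 5
(3) 5|_8 = 5 ↦ 5|_9 = 5 ⇒ 4
(4) 4|_9 = 4 ↦ 4|_10 = 4 ⇒ 3

3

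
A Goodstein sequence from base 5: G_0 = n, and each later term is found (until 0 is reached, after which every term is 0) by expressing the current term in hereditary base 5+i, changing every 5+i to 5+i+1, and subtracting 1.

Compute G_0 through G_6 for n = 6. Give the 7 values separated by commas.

(0) 6|_5 = 5 + 1 ↦ 6 + 1|_6 = 7 ⇒ 6
(1) 6|_6 = 6 ↦ 7|_7 = 7 ⇒ 6
(2) 6|_7 = 6 ↦ 6|_8 = 6 ⇒ 5
(3) 5|_8 = 5 ↦ 5|_9 = 5 ⇒ 4
(4) 4|_9 = 4 ↦ 4|_10 = 4 ⇒ 3
(5) 3|_10 = 3 ↦ 3|_11 = 3 ⇒ 2

6, 6, 6, 5, 4, 3, 2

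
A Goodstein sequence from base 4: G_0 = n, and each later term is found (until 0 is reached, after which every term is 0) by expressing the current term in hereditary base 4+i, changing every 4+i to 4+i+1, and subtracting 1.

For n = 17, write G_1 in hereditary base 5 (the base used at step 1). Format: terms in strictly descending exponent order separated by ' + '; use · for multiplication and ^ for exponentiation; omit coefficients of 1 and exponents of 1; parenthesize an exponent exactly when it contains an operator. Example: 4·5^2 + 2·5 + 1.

5^2

base 4: 17 = 4^2 + 1; at 5: 5^2 + 1 = 26; next = 25
base 5: 25 = 5^2; at 6: 6^2 = 36; next = 35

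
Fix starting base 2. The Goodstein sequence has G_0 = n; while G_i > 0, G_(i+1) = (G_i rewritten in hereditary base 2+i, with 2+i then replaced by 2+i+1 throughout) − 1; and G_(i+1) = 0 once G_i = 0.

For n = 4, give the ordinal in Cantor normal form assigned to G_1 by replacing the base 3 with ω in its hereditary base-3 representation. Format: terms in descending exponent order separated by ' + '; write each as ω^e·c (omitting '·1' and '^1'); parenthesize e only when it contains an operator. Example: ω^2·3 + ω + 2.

G_0 = 4. HB_2(4) = 2^2. Bump = 27. G_1 = 26.
G_1 = 26. HB_3(26) = 2·3^2 + 2·3 + 2. Bump = 42. G_2 = 41.

ω^2·2 + ω·2 + 2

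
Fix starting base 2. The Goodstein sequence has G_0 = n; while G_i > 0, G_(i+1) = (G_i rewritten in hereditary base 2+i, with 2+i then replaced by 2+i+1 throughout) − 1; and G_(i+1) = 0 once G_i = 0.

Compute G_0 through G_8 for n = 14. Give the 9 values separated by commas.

14, 110, 1281, 18750, 326591, 5862840, 134404971, 3487116548, 100000555551

14 —HB2→ 2^(2 + 1) + 2^2 + 2 —bump→ 3^(3 + 1) + 3^3 + 3 = 111 —(−1)→ 110
110 —HB3→ 3^(3 + 1) + 3^3 + 2 —bump→ 4^(4 + 1) + 4^4 + 2 = 1282 —(−1)→ 1281
1281 —HB4→ 4^(4 + 1) + 4^4 + 1 —bump→ 5^(5 + 1) + 5^5 + 1 = 18751 —(−1)→ 18750
18750 —HB5→ 5^(5 + 1) + 5^5 —bump→ 6^(6 + 1) + 6^6 = 326592 —(−1)→ 326591
326591 —HB6→ 6^(6 + 1) + 5·6^5 + 5·6^4 + 5·6^3 + 5·6^2 + 5·6 + 5 —bump→ 7^(7 + 1) + 5·7^5 + 5·7^4 + 5·7^3 + 5·7^2 + 5·7 + 5 = 5862841 —(−1)→ 5862840
5862840 —HB7→ 7^(7 + 1) + 5·7^5 + 5·7^4 + 5·7^3 + 5·7^2 + 5·7 + 4 —bump→ 8^(8 + 1) + 5·8^5 + 5·8^4 + 5·8^3 + 5·8^2 + 5·8 + 4 = 134404972 —(−1)→ 134404971
134404971 —HB8→ 8^(8 + 1) + 5·8^5 + 5·8^4 + 5·8^3 + 5·8^2 + 5·8 + 3 —bump→ 9^(9 + 1) + 5·9^5 + 5·9^4 + 5·9^3 + 5·9^2 + 5·9 + 3 = 3487116549 —(−1)→ 3487116548
3487116548 —HB9→ 9^(9 + 1) + 5·9^5 + 5·9^4 + 5·9^3 + 5·9^2 + 5·9 + 2 —bump→ 10^(10 + 1) + 5·10^5 + 5·10^4 + 5·10^3 + 5·10^2 + 5·10 + 2 = 100000555552 —(−1)→ 100000555551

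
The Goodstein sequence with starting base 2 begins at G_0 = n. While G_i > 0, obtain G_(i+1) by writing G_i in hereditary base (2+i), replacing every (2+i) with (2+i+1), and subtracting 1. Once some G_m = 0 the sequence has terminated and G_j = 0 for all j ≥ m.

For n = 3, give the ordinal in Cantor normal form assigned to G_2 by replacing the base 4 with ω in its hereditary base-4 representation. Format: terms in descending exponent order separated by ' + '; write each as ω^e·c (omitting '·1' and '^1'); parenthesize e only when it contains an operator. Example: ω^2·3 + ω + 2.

[0] 3 ≡ 2 + 1 (base 2). Lift 3: 4. −1: 3.
[1] 3 ≡ 3 (base 3). Lift 4: 4. −1: 3.

3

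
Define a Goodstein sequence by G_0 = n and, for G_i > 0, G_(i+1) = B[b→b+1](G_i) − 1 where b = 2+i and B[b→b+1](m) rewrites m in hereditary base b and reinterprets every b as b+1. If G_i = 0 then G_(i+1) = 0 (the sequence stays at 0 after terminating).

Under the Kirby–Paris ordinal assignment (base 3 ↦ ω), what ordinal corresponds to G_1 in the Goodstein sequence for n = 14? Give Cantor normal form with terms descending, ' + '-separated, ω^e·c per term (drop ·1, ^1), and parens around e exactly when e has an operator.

(0) 14|_2 = 2^(2 + 1) + 2^2 + 2 ↦ 3^(3 + 1) + 3^3 + 3|_3 = 111 ⇒ 110
(1) 110|_3 = 3^(3 + 1) + 3^3 + 2 ↦ 4^(4 + 1) + 4^4 + 2|_4 = 1282 ⇒ 1281

ω^(ω + 1) + ω^ω + 2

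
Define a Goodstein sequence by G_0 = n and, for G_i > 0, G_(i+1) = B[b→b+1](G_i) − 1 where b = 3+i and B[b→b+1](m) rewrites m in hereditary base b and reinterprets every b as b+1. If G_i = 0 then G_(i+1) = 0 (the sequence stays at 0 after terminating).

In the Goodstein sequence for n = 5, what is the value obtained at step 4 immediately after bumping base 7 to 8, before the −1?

base 3: 5 = 3 + 2; at 4: 4 + 2 = 6; next = 5
base 4: 5 = 4 + 1; at 5: 5 + 1 = 6; next = 5
base 5: 5 = 5; at 6: 6 = 6; next = 5
base 6: 5 = 5; at 7: 5 = 5; next = 4

4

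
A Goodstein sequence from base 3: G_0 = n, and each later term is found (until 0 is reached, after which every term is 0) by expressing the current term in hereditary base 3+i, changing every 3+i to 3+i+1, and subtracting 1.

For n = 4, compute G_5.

G_0 = 4. HB_3(4) = 3 + 1. Bump = 5. G_1 = 4.
G_1 = 4. HB_4(4) = 4. Bump = 5. G_2 = 4.
G_2 = 4. HB_5(4) = 4. Bump = 4. G_3 = 3.
G_3 = 3. HB_6(3) = 3. Bump = 3. G_4 = 2.
G_4 = 2. HB_7(2) = 2. Bump = 2. G_5 = 1.
G_5 = 1. HB_8(1) = 1. Bump = 1. G_6 = 0.

1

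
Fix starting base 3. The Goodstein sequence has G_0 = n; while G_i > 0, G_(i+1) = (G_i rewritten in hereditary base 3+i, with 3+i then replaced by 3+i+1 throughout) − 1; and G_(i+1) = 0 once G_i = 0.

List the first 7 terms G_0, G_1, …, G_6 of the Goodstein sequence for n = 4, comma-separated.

[0] 4 ≡ 3 + 1 (base 3). Lift 4: 5. −1: 4.
[1] 4 ≡ 4 (base 4). Lift 5: 5. −1: 4.
[2] 4 ≡ 4 (base 5). Lift 6: 4. −1: 3.
[3] 3 ≡ 3 (base 6). Lift 7: 3. −1: 2.
[4] 2 ≡ 2 (base 7). Lift 8: 2. −1: 1.
[5] 1 ≡ 1 (base 8). Lift 9: 1. −1: 0.

4, 4, 4, 3, 2, 1, 0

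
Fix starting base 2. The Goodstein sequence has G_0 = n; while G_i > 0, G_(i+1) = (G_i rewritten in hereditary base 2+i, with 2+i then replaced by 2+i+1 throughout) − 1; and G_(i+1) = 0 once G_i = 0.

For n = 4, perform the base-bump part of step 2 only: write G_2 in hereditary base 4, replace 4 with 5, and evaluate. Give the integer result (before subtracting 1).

[0] 4 ≡ 2^2 (base 2). Lift 3: 27. −1: 26.
[1] 26 ≡ 2·3^2 + 2·3 + 2 (base 3). Lift 4: 42. −1: 41.

61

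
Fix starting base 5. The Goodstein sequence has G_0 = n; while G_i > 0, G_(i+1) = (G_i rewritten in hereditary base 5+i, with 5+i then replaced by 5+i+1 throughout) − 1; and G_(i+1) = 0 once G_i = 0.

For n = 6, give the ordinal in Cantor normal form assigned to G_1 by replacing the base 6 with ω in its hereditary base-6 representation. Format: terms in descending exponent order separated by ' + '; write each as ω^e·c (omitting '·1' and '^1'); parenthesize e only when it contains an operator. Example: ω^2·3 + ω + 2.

[0] 6 ≡ 5 + 1 (base 5). Lift 6: 7. −1: 6.
[1] 6 ≡ 6 (base 6). Lift 7: 7. −1: 6.

ω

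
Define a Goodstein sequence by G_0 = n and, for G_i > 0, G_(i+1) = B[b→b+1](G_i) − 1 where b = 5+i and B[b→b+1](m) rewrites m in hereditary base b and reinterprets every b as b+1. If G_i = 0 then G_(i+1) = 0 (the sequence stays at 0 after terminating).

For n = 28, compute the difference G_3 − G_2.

28 —HB5→ 5^2 + 3 —bump→ 6^2 + 3 = 39 —(−1)→ 38
38 —HB6→ 6^2 + 2 —bump→ 7^2 + 2 = 51 —(−1)→ 50
50 —HB7→ 7^2 + 1 —bump→ 8^2 + 1 = 65 —(−1)→ 64

14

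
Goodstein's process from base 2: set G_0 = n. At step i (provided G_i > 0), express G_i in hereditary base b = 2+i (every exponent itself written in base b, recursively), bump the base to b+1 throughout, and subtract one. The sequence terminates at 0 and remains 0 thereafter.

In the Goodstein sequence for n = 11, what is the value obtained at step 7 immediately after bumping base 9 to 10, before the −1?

70077777776

i=0: 11 = 2^(2 + 1) + 2 + 1 (b=2); 2→3: 3^(3 + 1) + 3 + 1 = 85; 85−1 = 84
i=1: 84 = 3^(3 + 1) + 3 (b=3); 3→4: 4^(4 + 1) + 4 = 1028; 1028−1 = 1027
i=2: 1027 = 4^(4 + 1) + 3 (b=4); 4→5: 5^(5 + 1) + 3 = 15628; 15628−1 = 15627
i=3: 15627 = 5^(5 + 1) + 2 (b=5); 5→6: 6^(6 + 1) + 2 = 279938; 279938−1 = 279937
i=4: 279937 = 6^(6 + 1) + 1 (b=6); 6→7: 7^(7 + 1) + 1 = 5764802; 5764802−1 = 5764801
i=5: 5764801 = 7^(7 + 1) (b=7); 7→8: 8^(8 + 1) = 134217728; 134217728−1 = 134217727
i=6: 134217727 = 7·8^8 + 7·8^7 + 7·8^6 + 7·8^5 + 7·8^4 + 7·8^3 + 7·8^2 + 7·8 + 7 (b=8); 8→9: 7·9^9 + 7·9^7 + 7·9^6 + 7·9^5 + 7·9^4 + 7·9^3 + 7·9^2 + 7·9 + 7 = 2749609303; 2749609303−1 = 2749609302
i=7: 2749609302 = 7·9^9 + 7·9^7 + 7·9^6 + 7·9^5 + 7·9^4 + 7·9^3 + 7·9^2 + 7·9 + 6 (b=9); 9→10: 7·10^10 + 7·10^7 + 7·10^6 + 7·10^5 + 7·10^4 + 7·10^3 + 7·10^2 + 7·10 + 6 = 70077777776; 70077777776−1 = 70077777775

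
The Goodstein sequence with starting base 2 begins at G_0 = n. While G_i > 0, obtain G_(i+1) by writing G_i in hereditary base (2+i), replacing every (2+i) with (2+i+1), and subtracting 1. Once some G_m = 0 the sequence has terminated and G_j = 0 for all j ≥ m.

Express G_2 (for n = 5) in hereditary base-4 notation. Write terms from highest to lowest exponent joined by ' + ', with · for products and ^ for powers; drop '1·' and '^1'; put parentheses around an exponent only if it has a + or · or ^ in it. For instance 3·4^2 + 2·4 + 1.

3·4^3 + 3·4^2 + 3·4 + 3

G_0 = 5. HB_2(5) = 2^2 + 1. Bump = 28. G_1 = 27.
G_1 = 27. HB_3(27) = 3^3. Bump = 256. G_2 = 255.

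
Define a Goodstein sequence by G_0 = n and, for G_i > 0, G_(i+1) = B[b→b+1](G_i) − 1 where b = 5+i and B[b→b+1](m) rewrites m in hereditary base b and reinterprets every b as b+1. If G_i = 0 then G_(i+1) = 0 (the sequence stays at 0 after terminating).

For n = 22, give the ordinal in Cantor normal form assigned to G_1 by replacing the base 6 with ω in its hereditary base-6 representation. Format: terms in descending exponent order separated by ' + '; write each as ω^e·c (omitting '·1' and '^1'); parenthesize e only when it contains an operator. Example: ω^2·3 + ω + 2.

step 0: 22 = 4·5 + 2; sub 6 for 5: 4·6 + 2; = 26; G_1 = 26−1 = 25
step 1: 25 = 4·6 + 1; sub 7 for 6: 4·7 + 1; = 29; G_2 = 29−1 = 28

ω·4 + 1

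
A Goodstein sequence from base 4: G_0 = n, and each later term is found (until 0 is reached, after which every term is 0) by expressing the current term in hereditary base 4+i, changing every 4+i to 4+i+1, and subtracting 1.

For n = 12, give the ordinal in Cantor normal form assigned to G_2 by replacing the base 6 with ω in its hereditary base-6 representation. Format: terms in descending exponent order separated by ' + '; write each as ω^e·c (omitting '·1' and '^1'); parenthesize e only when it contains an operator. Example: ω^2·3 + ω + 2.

(0) 12|_4 = 3·4 ↦ 3·5|_5 = 15 ⇒ 14
(1) 14|_5 = 2·5 + 4 ↦ 2·6 + 4|_6 = 16 ⇒ 15
(2) 15|_6 = 2·6 + 3 ↦ 2·7 + 3|_7 = 17 ⇒ 16

ω·2 + 3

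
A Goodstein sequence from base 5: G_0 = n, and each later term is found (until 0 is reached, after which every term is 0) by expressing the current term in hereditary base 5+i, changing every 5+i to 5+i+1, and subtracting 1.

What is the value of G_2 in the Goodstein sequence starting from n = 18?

22

i=0: 18 = 3·5 + 3 (b=5); 5→6: 3·6 + 3 = 21; 21−1 = 20
i=1: 20 = 3·6 + 2 (b=6); 6→7: 3·7 + 2 = 23; 23−1 = 22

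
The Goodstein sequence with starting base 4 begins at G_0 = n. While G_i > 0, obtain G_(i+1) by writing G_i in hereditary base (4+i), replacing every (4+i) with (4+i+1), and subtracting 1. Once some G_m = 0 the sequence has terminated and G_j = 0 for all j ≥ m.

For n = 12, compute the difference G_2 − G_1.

1

G_0 = 12. HB_4(12) = 3·4. Bump = 15. G_1 = 14.
G_1 = 14. HB_5(14) = 2·5 + 4. Bump = 16. G_2 = 15.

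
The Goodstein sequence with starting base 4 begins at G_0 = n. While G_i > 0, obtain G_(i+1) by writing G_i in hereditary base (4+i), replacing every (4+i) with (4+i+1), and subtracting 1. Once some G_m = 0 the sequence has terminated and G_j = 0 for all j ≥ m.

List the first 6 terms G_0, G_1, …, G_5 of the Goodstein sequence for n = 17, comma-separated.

G_0=17  [base 4] 4^2 + 1  →[4↦5]→  5^2 + 1 = 26  −1 ⇒ G_1=25
G_1=25  [base 5] 5^2  →[5↦6]→  6^2 = 36  −1 ⇒ G_2=35
G_2=35  [base 6] 5·6 + 5  →[6↦7]→  5·7 + 5 = 40  −1 ⇒ G_3=39
G_3=39  [base 7] 5·7 + 4  →[7↦8]→  5·8 + 4 = 44  −1 ⇒ G_4=43
G_4=43  [base 8] 5·8 + 3  →[8↦9]→  5·9 + 3 = 48  −1 ⇒ G_5=47

17, 25, 35, 39, 43, 47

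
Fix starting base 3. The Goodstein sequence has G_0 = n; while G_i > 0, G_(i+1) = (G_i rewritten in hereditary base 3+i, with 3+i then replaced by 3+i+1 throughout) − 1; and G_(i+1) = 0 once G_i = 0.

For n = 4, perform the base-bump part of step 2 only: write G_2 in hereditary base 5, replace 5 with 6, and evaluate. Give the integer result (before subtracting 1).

i=0: 4 = 3 + 1 (b=3); 3→4: 4 + 1 = 5; 5−1 = 4
i=1: 4 = 4 (b=4); 4→5: 5 = 5; 5−1 = 4
i=2: 4 = 4 (b=5); 5→6: 4 = 4; 4−1 = 3

4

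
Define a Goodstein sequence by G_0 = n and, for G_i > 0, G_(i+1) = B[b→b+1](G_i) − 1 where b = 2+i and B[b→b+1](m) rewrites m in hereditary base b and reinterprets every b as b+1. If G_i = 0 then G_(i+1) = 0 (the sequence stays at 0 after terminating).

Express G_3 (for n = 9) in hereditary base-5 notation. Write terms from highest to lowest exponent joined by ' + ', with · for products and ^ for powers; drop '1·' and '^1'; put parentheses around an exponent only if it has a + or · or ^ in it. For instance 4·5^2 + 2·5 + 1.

3·5^5 + 3·5^3 + 3·5^2 + 3·5 + 2

base 2: 9 = 2^(2 + 1) + 1; at 3: 3^(3 + 1) + 1 = 82; next = 81
base 3: 81 = 3^(3 + 1); at 4: 4^(4 + 1) = 1024; next = 1023
base 4: 1023 = 3·4^4 + 3·4^3 + 3·4^2 + 3·4 + 3; at 5: 3·5^5 + 3·5^3 + 3·5^2 + 3·5 + 3 = 9843; next = 9842
base 5: 9842 = 3·5^5 + 3·5^3 + 3·5^2 + 3·5 + 2; at 6: 3·6^6 + 3·6^3 + 3·6^2 + 3·6 + 2 = 140744; next = 140743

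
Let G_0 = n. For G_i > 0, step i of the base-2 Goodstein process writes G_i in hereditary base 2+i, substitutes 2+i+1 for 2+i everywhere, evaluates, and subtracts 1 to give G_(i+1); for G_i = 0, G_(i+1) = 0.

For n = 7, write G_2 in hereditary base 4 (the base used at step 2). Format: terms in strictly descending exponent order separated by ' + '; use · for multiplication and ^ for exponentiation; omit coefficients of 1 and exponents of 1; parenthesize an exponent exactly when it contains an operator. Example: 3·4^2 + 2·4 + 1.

4^4 + 3

7 —HB2→ 2^2 + 2 + 1 —bump→ 3^3 + 3 + 1 = 31 —(−1)→ 30
30 —HB3→ 3^3 + 3 —bump→ 4^4 + 4 = 260 —(−1)→ 259
259 —HB4→ 4^4 + 3 —bump→ 5^5 + 3 = 3128 —(−1)→ 3127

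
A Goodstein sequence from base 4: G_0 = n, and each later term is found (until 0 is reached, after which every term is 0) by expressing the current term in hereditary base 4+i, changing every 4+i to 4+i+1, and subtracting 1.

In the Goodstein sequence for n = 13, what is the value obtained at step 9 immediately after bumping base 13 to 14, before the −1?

(0) 13|_4 = 3·4 + 1 ↦ 3·5 + 1|_5 = 16 ⇒ 15
(1) 15|_5 = 3·5 ↦ 3·6|_6 = 18 ⇒ 17
(2) 17|_6 = 2·6 + 5 ↦ 2·7 + 5|_7 = 19 ⇒ 18
(3) 18|_7 = 2·7 + 4 ↦ 2·8 + 4|_8 = 20 ⇒ 19
(4) 19|_8 = 2·8 + 3 ↦ 2·9 + 3|_9 = 21 ⇒ 20
(5) 20|_9 = 2·9 + 2 ↦ 2·10 + 2|_10 = 22 ⇒ 21
(6) 21|_10 = 2·10 + 1 ↦ 2·11 + 1|_11 = 23 ⇒ 22
(7) 22|_11 = 2·11 ↦ 2·12|_12 = 24 ⇒ 23
(8) 23|_12 = 12 + 11 ↦ 13 + 11|_13 = 24 ⇒ 23

24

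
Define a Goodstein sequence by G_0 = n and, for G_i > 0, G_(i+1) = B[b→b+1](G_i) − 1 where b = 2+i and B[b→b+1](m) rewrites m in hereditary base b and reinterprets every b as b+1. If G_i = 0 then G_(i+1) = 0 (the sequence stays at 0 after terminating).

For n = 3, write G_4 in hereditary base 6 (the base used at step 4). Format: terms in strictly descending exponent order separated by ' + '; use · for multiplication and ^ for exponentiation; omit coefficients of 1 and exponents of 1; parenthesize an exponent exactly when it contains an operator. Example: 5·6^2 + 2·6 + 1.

1

(0) 3|_2 = 2 + 1 ↦ 3 + 1|_3 = 4 ⇒ 3
(1) 3|_3 = 3 ↦ 4|_4 = 4 ⇒ 3
(2) 3|_4 = 3 ↦ 3|_5 = 3 ⇒ 2
(3) 2|_5 = 2 ↦ 2|_6 = 2 ⇒ 1
(4) 1|_6 = 1 ↦ 1|_7 = 1 ⇒ 0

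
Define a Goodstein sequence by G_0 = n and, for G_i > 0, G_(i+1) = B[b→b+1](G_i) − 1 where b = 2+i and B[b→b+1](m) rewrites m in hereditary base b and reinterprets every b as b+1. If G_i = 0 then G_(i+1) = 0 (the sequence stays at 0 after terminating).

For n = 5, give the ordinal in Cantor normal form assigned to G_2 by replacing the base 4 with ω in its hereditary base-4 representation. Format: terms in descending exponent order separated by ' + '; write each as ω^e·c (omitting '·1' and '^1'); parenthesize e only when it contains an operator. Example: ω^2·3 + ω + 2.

i=0: 5 = 2^2 + 1 (b=2); 2→3: 3^3 + 1 = 28; 28−1 = 27
i=1: 27 = 3^3 (b=3); 3→4: 4^4 = 256; 256−1 = 255
i=2: 255 = 3·4^3 + 3·4^2 + 3·4 + 3 (b=4); 4→5: 3·5^3 + 3·5^2 + 3·5 + 3 = 468; 468−1 = 467

ω^3·3 + ω^2·3 + ω·3 + 3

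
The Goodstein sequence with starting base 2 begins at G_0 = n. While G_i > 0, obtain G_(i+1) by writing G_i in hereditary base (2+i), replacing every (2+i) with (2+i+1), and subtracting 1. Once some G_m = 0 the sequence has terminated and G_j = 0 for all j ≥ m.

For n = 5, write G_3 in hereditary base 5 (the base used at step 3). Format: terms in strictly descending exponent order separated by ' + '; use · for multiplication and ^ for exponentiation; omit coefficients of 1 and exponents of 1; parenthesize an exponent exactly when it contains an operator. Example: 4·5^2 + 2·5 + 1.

(0) 5|_2 = 2^2 + 1 ↦ 3^3 + 1|_3 = 28 ⇒ 27
(1) 27|_3 = 3^3 ↦ 4^4|_4 = 256 ⇒ 255
(2) 255|_4 = 3·4^3 + 3·4^2 + 3·4 + 3 ↦ 3·5^3 + 3·5^2 + 3·5 + 3|_5 = 468 ⇒ 467
(3) 467|_5 = 3·5^3 + 3·5^2 + 3·5 + 2 ↦ 3·6^3 + 3·6^2 + 3·6 + 2|_6 = 776 ⇒ 775

3·5^3 + 3·5^2 + 3·5 + 2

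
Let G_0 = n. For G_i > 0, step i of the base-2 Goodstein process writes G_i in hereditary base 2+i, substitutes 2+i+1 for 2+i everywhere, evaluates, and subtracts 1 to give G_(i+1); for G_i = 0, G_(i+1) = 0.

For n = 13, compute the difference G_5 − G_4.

[0] 13 ≡ 2^(2 + 1) + 2^2 + 1 (base 2). Lift 3: 109. −1: 108.
[1] 108 ≡ 3^(3 + 1) + 3^3 (base 3). Lift 4: 1280. −1: 1279.
[2] 1279 ≡ 4^(4 + 1) + 3·4^3 + 3·4^2 + 3·4 + 3 (base 4). Lift 5: 16093. −1: 16092.
[3] 16092 ≡ 5^(5 + 1) + 3·5^3 + 3·5^2 + 3·5 + 2 (base 5). Lift 6: 280712. −1: 280711.
[4] 280711 ≡ 6^(6 + 1) + 3·6^3 + 3·6^2 + 3·6 + 1 (base 6). Lift 7: 5765999. −1: 5765998.

5485287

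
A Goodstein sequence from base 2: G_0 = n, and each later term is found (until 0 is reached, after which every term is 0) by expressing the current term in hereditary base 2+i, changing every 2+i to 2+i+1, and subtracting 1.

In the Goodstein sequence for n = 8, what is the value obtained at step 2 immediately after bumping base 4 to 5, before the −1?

[0] 8 ≡ 2^(2 + 1) (base 2). Lift 3: 81. −1: 80.
[1] 80 ≡ 2·3^3 + 2·3^2 + 2·3 + 2 (base 3). Lift 4: 554. −1: 553.
[2] 553 ≡ 2·4^4 + 2·4^2 + 2·4 + 1 (base 4). Lift 5: 6311. −1: 6310.

6311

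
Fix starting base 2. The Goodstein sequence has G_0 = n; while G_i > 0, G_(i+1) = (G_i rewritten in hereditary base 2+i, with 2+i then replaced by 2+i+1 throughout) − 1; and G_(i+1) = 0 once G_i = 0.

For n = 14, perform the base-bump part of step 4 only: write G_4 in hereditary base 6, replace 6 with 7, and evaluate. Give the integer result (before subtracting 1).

14 —HB2→ 2^(2 + 1) + 2^2 + 2 —bump→ 3^(3 + 1) + 3^3 + 3 = 111 —(−1)→ 110
110 —HB3→ 3^(3 + 1) + 3^3 + 2 —bump→ 4^(4 + 1) + 4^4 + 2 = 1282 —(−1)→ 1281
1281 —HB4→ 4^(4 + 1) + 4^4 + 1 —bump→ 5^(5 + 1) + 5^5 + 1 = 18751 —(−1)→ 18750
18750 —HB5→ 5^(5 + 1) + 5^5 —bump→ 6^(6 + 1) + 6^6 = 326592 —(−1)→ 326591
326591 —HB6→ 6^(6 + 1) + 5·6^5 + 5·6^4 + 5·6^3 + 5·6^2 + 5·6 + 5 —bump→ 7^(7 + 1) + 5·7^5 + 5·7^4 + 5·7^3 + 5·7^2 + 5·7 + 5 = 5862841 —(−1)→ 5862840

5862841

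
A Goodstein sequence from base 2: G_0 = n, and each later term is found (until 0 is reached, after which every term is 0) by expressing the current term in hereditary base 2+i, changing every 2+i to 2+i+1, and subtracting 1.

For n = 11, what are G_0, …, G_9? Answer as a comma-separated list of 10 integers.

(0) 11|_2 = 2^(2 + 1) + 2 + 1 ↦ 3^(3 + 1) + 3 + 1|_3 = 85 ⇒ 84
(1) 84|_3 = 3^(3 + 1) + 3 ↦ 4^(4 + 1) + 4|_4 = 1028 ⇒ 1027
(2) 1027|_4 = 4^(4 + 1) + 3 ↦ 5^(5 + 1) + 3|_5 = 15628 ⇒ 15627
(3) 15627|_5 = 5^(5 + 1) + 2 ↦ 6^(6 + 1) + 2|_6 = 279938 ⇒ 279937
(4) 279937|_6 = 6^(6 + 1) + 1 ↦ 7^(7 + 1) + 1|_7 = 5764802 ⇒ 5764801
(5) 5764801|_7 = 7^(7 + 1) ↦ 8^(8 + 1)|_8 = 134217728 ⇒ 134217727
(6) 134217727|_8 = 7·8^8 + 7·8^7 + 7·8^6 + 7·8^5 + 7·8^4 + 7·8^3 + 7·8^2 + 7·8 + 7 ↦ 7·9^9 + 7·9^7 + 7·9^6 + 7·9^5 + 7·9^4 + 7·9^3 + 7·9^2 + 7·9 + 7|_9 = 2749609303 ⇒ 2749609302
(7) 2749609302|_9 = 7·9^9 + 7·9^7 + 7·9^6 + 7·9^5 + 7·9^4 + 7·9^3 + 7·9^2 + 7·9 + 6 ↦ 7·10^10 + 7·10^7 + 7·10^6 + 7·10^5 + 7·10^4 + 7·10^3 + 7·10^2 + 7·10 + 6|_10 = 70077777776 ⇒ 70077777775
(8) 70077777775|_10 = 7·10^10 + 7·10^7 + 7·10^6 + 7·10^5 + 7·10^4 + 7·10^3 + 7·10^2 + 7·10 + 5 ↦ 7·11^11 + 7·11^7 + 7·11^6 + 7·11^5 + 7·11^4 + 7·11^3 + 7·11^2 + 7·11 + 5|_11 = 1997331745491 ⇒ 1997331745490

11, 84, 1027, 15627, 279937, 5764801, 134217727, 2749609302, 70077777775, 1997331745490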